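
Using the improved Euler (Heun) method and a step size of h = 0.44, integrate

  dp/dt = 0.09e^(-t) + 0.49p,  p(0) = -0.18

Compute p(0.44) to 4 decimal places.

Heun: k1 = f(t_n, p_n); k2 = f(t_n + h, p_n + h·k1); p_{n+1} = p_n + (h/2)·(k1 + k2).
t=0.000000, p=-0.180000:
  k1 = f(0.000000, -0.180000) = 0.001800
  k2 = f(0.440000, -0.179208) = -0.029849
  p ← -0.180000 + (0.44/2)·(0.001800 + (-0.029849)) = -0.186171
p(0.44) ≈ -0.1862

-0.1862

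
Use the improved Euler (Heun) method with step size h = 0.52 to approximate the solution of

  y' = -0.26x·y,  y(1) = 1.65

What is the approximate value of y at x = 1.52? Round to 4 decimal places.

1.3918

Heun: k1 = f(x_n, y_n); k2 = f(x_n + h, y_n + h·k1); y_{n+1} = y_n + (h/2)·(k1 + k2).
x=1.000000, y=1.650000:
  k1 = f(1.000000, 1.650000) = -0.429000
  k2 = f(1.520000, 1.426920) = -0.563919
  y ← 1.650000 + (0.52/2)·(-0.429000 + (-0.563919)) = 1.391841
y(1.52) ≈ 1.3918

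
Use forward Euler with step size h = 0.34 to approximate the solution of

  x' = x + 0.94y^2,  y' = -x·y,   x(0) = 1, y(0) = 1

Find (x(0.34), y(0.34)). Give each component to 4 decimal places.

Euler on (x,y): x_{n+1} = x_n + h·x', y_{n+1} = y_n + h·y'.
0.000000: (1.000000, 1.000000); f=(1.940000, -1.000000) → (1.659600, 0.660000)
(x(0.34), y(0.34)) ≈ (1.6596, 0.6600)

1.6596, 0.6600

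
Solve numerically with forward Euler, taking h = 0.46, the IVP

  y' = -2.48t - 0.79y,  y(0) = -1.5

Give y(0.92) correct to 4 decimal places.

Euler: y_{n+1} = y_n + h·f(t_n, y_n).
t=0.000000, y=-1.500000: f=1.185000 → y ← -1.500000 + 0.46·1.185000 = -0.954900
t=0.460000, y=-0.954900: f=-0.386429 → y ← -0.954900 + 0.46·(-0.386429) = -1.132657
y(0.92) ≈ -1.1327

-1.1327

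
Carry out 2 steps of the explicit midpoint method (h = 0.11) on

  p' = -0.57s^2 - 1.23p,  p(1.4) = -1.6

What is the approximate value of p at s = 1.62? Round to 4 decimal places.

-1.4744

Midpoint: k1 = f(s_n, p_n); k2 = f(s_n + h/2, p_n + (h/2)·k1); p_{n+1} = p_n + h·k2.
s=1.400000, p=-1.600000:
  k1 = f(1.400000, -1.600000) = 0.850800
  k2 = f(1.455000, -1.553206) = 0.703739
  p ← -1.600000 + 0.11·0.703739 = -1.522589
s=1.510000, p=-1.522589:
  k1 = f(1.510000, -1.522589) = 0.573127
  k2 = f(1.565000, -1.491067) = 0.437954
  p ← -1.522589 + 0.11·0.437954 = -1.474414
p(1.62) ≈ -1.4744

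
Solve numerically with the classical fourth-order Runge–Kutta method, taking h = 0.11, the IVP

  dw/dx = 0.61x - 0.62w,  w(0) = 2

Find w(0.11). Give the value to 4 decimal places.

RK4: k1 = f(x_n, w_n); k2 = f(x_n + h/2, w_n + (h/2)·k1); k3 = f(x_n + h/2, w_n + (h/2)·k2); k4 = f(x_n + h, w_n + h·k3); w_{n+1} = w_n + (h/6)·(k1 + 2k2 + 2k3 + k4).
x=0.000000, w=2.000000:
  k1 = f(0.000000, 2.000000) = -1.240000
  k2 = f(0.055000, 1.931800) = -1.164166
  k3 = f(0.055000, 1.935971) = -1.166752
  k4 = f(0.110000, 1.871657) = -1.093328
  w ← 2.000000 + (0.11/6)·(k1 + 2k2 + 2k3 + k4) = 1.871755
w(0.11) ≈ 1.8718

1.8718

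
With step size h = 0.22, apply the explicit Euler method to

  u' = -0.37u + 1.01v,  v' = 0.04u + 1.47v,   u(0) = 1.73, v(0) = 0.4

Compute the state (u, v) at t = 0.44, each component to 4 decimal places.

1.6625, 0.7355

Euler on (u,v): u_{n+1} = u_n + h·u', v_{n+1} = v_n + h·v'.
0.000000: (1.730000, 0.400000); f=(-0.236100, 0.657200) → (1.678058, 0.544584)
0.220000: (1.678058, 0.544584); f=(-0.070852, 0.867661) → (1.662471, 0.735469)
(u(0.44), v(0.44)) ≈ (1.6625, 0.7355)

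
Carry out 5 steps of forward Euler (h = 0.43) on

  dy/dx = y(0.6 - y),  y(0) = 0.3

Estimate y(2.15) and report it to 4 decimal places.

0.4757

Euler: y_{n+1} = y_n + h·f(x_n, y_n).
x=0.000000, y=0.300000: f=0.090000 → y ← 0.300000 + 0.43·0.090000 = 0.338700
x=0.430000, y=0.338700: f=0.088502 → y ← 0.338700 + 0.43·0.088502 = 0.376756
x=0.860000, y=0.376756: f=0.084109 → y ← 0.376756 + 0.43·0.084109 = 0.412923
x=1.290000, y=0.412923: f=0.077248 → y ← 0.412923 + 0.43·0.077248 = 0.446139
x=1.720000, y=0.446139: f=0.068643 → y ← 0.446139 + 0.43·0.068643 = 0.475656
y(2.15) ≈ 0.4757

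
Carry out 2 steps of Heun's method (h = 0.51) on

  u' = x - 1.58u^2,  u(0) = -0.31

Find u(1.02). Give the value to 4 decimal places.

0.0769

Heun: k1 = f(x_n, u_n); k2 = f(x_n + h, u_n + h·k1); u_{n+1} = u_n + (h/2)·(k1 + k2).
x=0.000000, u=-0.310000:
  k1 = f(0.000000, -0.310000) = -0.151838
  k2 = f(0.510000, -0.387437) = 0.272830
  u ← -0.310000 + (0.51/2)·(-0.151838 + 0.272830) = -0.279147
x=0.510000, u=-0.279147:
  k1 = f(0.510000, -0.279147) = 0.386882
  k2 = f(1.020000, -0.081838) = 1.009418
  u ← -0.279147 + (0.51/2)·(0.386882 + 1.009418) = 0.076909
u(1.02) ≈ 0.0769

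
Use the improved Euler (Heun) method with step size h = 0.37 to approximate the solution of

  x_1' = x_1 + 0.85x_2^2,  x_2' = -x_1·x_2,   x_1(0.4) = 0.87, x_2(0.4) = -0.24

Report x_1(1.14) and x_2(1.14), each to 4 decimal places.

1.8311, -0.0980

Heun on (x_1,x_2): k1 = f(x_n, state_n); k2 = f(x_n + h, state_n + h·k1); state_{n+1} = state_n + (h/2)·(k1 + k2).
0.400000: (0.870000, -0.240000)
  k1 = (0.918960, 0.208800)
  predictor → (1.210015, -0.162744)
  k2 = (1.232528, 0.196923)
  → (1.268025, -0.164941)
0.770000: (1.268025, -0.164941)
  k1 = (1.291150, 0.209150)
  predictor → (1.745751, -0.087556)
  k2 = (1.752267, 0.152851)
  → (1.831057, -0.097971)
(x_1(1.14), x_2(1.14)) ≈ (1.8311, -0.0980)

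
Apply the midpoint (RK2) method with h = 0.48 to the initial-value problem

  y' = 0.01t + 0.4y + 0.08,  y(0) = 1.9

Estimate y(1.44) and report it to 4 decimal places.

3.5366

Midpoint: k1 = f(t_n, y_n); k2 = f(t_n + h/2, y_n + (h/2)·k1); y_{n+1} = y_n + h·k2.
t=0.000000, y=1.900000:
  k1 = f(0.000000, 1.900000) = 0.840000
  k2 = f(0.240000, 2.101600) = 0.923040
  y ← 1.900000 + 0.48·0.923040 = 2.343059
t=0.480000, y=2.343059:
  k1 = f(0.480000, 2.343059) = 1.022024
  k2 = f(0.720000, 2.588345) = 1.122538
  y ← 2.343059 + 0.48·1.122538 = 2.881877
t=0.960000, y=2.881877:
  k1 = f(0.960000, 2.881877) = 1.242351
  k2 = f(1.200000, 3.180042) = 1.364017
  y ← 2.881877 + 0.48·1.364017 = 3.536605
y(1.44) ≈ 3.5366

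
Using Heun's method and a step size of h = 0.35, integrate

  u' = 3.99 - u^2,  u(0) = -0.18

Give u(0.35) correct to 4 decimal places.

Heun: k1 = f(t_n, u_n); k2 = f(t_n + h, u_n + h·k1); u_{n+1} = u_n + (h/2)·(k1 + k2).
t=0.000000, u=-0.180000:
  k1 = f(0.000000, -0.180000) = 3.957600
  k2 = f(0.350000, 1.205160) = 2.537589
  u ← -0.180000 + (0.35/2)·(3.957600 + 2.537589) = 0.956658
u(0.35) ≈ 0.9567

0.9567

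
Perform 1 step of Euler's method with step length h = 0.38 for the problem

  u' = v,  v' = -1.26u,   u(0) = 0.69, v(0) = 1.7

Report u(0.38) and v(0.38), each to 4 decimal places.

Euler on (u,v): u_{n+1} = u_n + h·u', v_{n+1} = v_n + h·v'.
0.000000: (0.690000, 1.700000); f=(1.700000, -0.869400) → (1.336000, 1.369628)
(u(0.38), v(0.38)) ≈ (1.3360, 1.3696)

1.3360, 1.3696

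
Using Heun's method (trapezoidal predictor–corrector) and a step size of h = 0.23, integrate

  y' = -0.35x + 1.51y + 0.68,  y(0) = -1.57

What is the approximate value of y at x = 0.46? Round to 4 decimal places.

Heun: k1 = f(x_n, y_n); k2 = f(x_n + h, y_n + h·k1); y_{n+1} = y_n + (h/2)·(k1 + k2).
x=0.000000, y=-1.570000:
  k1 = f(0.000000, -1.570000) = -1.690700
  k2 = f(0.230000, -1.958861) = -2.358380
  y ← -1.570000 + (0.23/2)·(-1.690700 + (-2.358380)) = -2.035644
x=0.230000, y=-2.035644:
  k1 = f(0.230000, -2.035644) = -2.474323
  k2 = f(0.460000, -2.604738) = -3.414155
  y ← -2.035644 + (0.23/2)·(-2.474323 + (-3.414155)) = -2.712819
y(0.46) ≈ -2.7128

-2.7128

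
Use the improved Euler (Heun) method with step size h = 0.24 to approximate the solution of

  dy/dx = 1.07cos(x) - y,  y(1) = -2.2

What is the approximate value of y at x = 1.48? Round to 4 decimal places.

-1.2510

Heun: k1 = f(x_n, y_n); k2 = f(x_n + h, y_n + h·k1); y_{n+1} = y_n + (h/2)·(k1 + k2).
x=1.000000, y=-2.200000:
  k1 = f(1.000000, -2.200000) = 2.778123
  k2 = f(1.240000, -1.533250) = 1.880782
  y ← -2.200000 + (0.24/2)·(2.778123 + 1.880782) = -1.640931
x=1.240000, y=-1.640931:
  k1 = f(1.240000, -1.640931) = 1.988463
  k2 = f(1.480000, -1.163700) = 1.260719
  y ← -1.640931 + (0.24/2)·(1.988463 + 1.260719) = -1.251029
y(1.48) ≈ -1.2510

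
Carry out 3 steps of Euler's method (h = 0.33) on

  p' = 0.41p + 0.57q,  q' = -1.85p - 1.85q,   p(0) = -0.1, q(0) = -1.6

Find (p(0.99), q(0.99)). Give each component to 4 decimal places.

-0.6479, 0.3651

Euler on (p,q): p_{n+1} = p_n + h·p', q_{n+1} = q_n + h·q'.
0.000000: (-0.100000, -1.600000); f=(-0.953000, 3.145000) → (-0.414490, -0.562150)
0.330000: (-0.414490, -0.562150); f=(-0.490366, 1.806784) → (-0.576311, 0.034089)
0.660000: (-0.576311, 0.034089); f=(-0.216857, 1.003111) → (-0.647874, 0.365115)
(p(0.99), q(0.99)) ≈ (-0.6479, 0.3651)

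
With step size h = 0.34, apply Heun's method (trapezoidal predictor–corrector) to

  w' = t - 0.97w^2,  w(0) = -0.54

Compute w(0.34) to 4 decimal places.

-0.5970

Heun: k1 = f(t_n, w_n); k2 = f(t_n + h, w_n + h·k1); w_{n+1} = w_n + (h/2)·(k1 + k2).
t=0.000000, w=-0.540000:
  k1 = f(0.000000, -0.540000) = -0.282852
  k2 = f(0.340000, -0.636170) = -0.052571
  w ← -0.540000 + (0.34/2)·(-0.282852 + (-0.052571)) = -0.597022
w(0.34) ≈ -0.5970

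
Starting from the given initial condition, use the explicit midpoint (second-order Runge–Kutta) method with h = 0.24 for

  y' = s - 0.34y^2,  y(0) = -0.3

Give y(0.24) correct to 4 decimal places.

Midpoint: k1 = f(s_n, y_n); k2 = f(s_n + h/2, y_n + (h/2)·k1); y_{n+1} = y_n + h·k2.
s=0.000000, y=-0.300000:
  k1 = f(0.000000, -0.300000) = -0.030600
  k2 = f(0.120000, -0.303672) = 0.088646
  y ← -0.300000 + 0.24·0.088646 = -0.278725
y(0.24) ≈ -0.2787

-0.2787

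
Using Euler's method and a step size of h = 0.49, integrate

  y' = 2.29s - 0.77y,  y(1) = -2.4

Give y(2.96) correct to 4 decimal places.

Euler: y_{n+1} = y_n + h·f(s_n, y_n).
s=1.000000, y=-2.400000: f=4.138000 → y ← -2.400000 + 0.49·4.138000 = -0.372380
s=1.490000, y=-0.372380: f=3.698833 → y ← -0.372380 + 0.49·3.698833 = 1.440048
s=1.980000, y=1.440048: f=3.425363 → y ← 1.440048 + 0.49·3.425363 = 3.118476
s=2.470000, y=3.118476: f=3.255074 → y ← 3.118476 + 0.49·3.255074 = 4.713462
y(2.96) ≈ 4.7135

4.7135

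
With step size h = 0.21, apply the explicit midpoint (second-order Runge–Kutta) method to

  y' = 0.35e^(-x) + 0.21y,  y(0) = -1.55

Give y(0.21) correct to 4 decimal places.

Midpoint: k1 = f(x_n, y_n); k2 = f(x_n + h/2, y_n + (h/2)·k1); y_{n+1} = y_n + h·k2.
x=0.000000, y=-1.550000:
  k1 = f(0.000000, -1.550000) = 0.024500
  k2 = f(0.105000, -1.547427) = -0.009846
  y ← -1.550000 + 0.21·(-0.009846) = -1.552068
y(0.21) ≈ -1.5521

-1.5521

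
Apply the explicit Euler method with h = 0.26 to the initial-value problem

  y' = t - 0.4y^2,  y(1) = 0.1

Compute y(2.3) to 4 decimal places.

Euler: y_{n+1} = y_n + h·f(t_n, y_n).
t=1.000000, y=0.100000: f=0.996000 → y ← 0.100000 + 0.26·0.996000 = 0.358960
t=1.260000, y=0.358960: f=1.208459 → y ← 0.358960 + 0.26·1.208459 = 0.673159
t=1.520000, y=0.673159: f=1.338743 → y ← 0.673159 + 0.26·1.338743 = 1.021232
t=1.780000, y=1.021232: f=1.362834 → y ← 1.021232 + 0.26·1.362834 = 1.375569
t=2.040000, y=1.375569: f=1.283124 → y ← 1.375569 + 0.26·1.283124 = 1.709181
y(2.3) ≈ 1.7092

1.7092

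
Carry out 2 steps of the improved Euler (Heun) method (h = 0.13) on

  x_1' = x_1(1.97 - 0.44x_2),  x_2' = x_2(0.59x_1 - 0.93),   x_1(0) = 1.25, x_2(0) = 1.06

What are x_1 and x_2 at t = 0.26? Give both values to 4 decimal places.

1.8473, 1.0508

Heun on (x_1,x_2): k1 = f(t_n, state_n); k2 = f(t_n + h, state_n + h·k1); state_{n+1} = state_n + (h/2)·(k1 + k2).
0.000000: (1.250000, 1.060000)
  k1 = (1.879500, -0.204050)
  predictor → (1.494335, 1.033473)
  k2 = (2.264323, -0.049961)
  → (1.519349, 1.043489)
0.130000: (1.519349, 1.043489)
  k1 = (2.295530, -0.035045)
  predictor → (1.817767, 1.038933)
  k2 = (2.750044, 0.148030)
  → (1.847311, 1.050833)
(x_1(0.26), x_2(0.26)) ≈ (1.8473, 1.0508)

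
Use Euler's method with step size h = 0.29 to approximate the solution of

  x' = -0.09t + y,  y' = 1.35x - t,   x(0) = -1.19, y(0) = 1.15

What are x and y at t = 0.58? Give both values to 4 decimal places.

-0.6657, 0.2647

Euler on (x,y): x_{n+1} = x_n + h·x', y_{n+1} = y_n + h·y'.
0.000000: (-1.190000, 1.150000); f=(1.150000, -1.606500) → (-0.856500, 0.684115)
0.290000: (-0.856500, 0.684115); f=(0.658015, -1.446275) → (-0.665676, 0.264695)
(x(0.58), y(0.58)) ≈ (-0.6657, 0.2647)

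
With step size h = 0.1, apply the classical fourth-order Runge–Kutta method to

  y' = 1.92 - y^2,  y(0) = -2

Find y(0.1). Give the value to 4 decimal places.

RK4: k1 = f(s_n, y_n); k2 = f(s_n + h/2, y_n + (h/2)·k1); k3 = f(s_n + h/2, y_n + (h/2)·k2); k4 = f(s_n + h, y_n + h·k3); y_{n+1} = y_n + (h/6)·(k1 + 2k2 + 2k3 + k4).
s=0.000000, y=-2.000000:
  k1 = f(0.000000, -2.000000) = -2.080000
  k2 = f(0.050000, -2.104000) = -2.506816
  k3 = f(0.050000, -2.125341) = -2.597074
  k4 = f(0.100000, -2.259707) = -3.186277
  y ← -2.000000 + (0.1/6)·(k1 + 2k2 + 2k3 + k4) = -2.257901
y(0.1) ≈ -2.2579

-2.2579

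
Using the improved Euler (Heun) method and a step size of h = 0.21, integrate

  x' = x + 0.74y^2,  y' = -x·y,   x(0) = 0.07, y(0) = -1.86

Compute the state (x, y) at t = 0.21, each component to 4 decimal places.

Heun on (x,y): k1 = f(t_n, state_n); k2 = f(t_n + h, state_n + h·k1); state_{n+1} = state_n + (h/2)·(k1 + k2).
0.000000: (0.070000, -1.860000)
  k1 = (2.630104, 0.130200)
  predictor → (0.622322, -1.832658)
  k2 = (3.107712, 1.140503)
  → (0.672471, -1.726576)
(x(0.21), y(0.21)) ≈ (0.6725, -1.7266)

0.6725, -1.7266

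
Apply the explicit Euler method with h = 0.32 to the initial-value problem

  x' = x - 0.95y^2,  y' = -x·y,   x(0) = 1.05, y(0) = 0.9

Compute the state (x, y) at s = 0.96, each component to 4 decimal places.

Euler on (x,y): x_{n+1} = x_n + h·x', y_{n+1} = y_n + h·y'.
0.000000: (1.050000, 0.900000); f=(0.280500, -0.945000) → (1.139760, 0.597600)
0.320000: (1.139760, 0.597600); f=(0.800491, -0.681121) → (1.395917, 0.379641)
0.640000: (1.395917, 0.379641); f=(1.258996, -0.529948) → (1.798796, 0.210058)
(x(0.96), y(0.96)) ≈ (1.7988, 0.2101)

1.7988, 0.2101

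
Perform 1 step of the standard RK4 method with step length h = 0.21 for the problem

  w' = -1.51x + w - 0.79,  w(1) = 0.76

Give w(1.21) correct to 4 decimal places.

RK4: k1 = f(x_n, w_n); k2 = f(x_n + h/2, w_n + (h/2)·k1); k3 = f(x_n + h/2, w_n + (h/2)·k2); k4 = f(x_n + h, w_n + h·k3); w_{n+1} = w_n + (h/6)·(k1 + 2k2 + 2k3 + k4).
x=1.000000, w=0.760000:
  k1 = f(1.000000, 0.760000) = -1.540000
  k2 = f(1.105000, 0.598300) = -1.860250
  k3 = f(1.105000, 0.564674) = -1.893876
  k4 = f(1.210000, 0.362286) = -2.254814
  w ← 0.760000 + (0.21/6)·(k1 + 2k2 + 2k3 + k4) = 0.364393
w(1.21) ≈ 0.3644

0.3644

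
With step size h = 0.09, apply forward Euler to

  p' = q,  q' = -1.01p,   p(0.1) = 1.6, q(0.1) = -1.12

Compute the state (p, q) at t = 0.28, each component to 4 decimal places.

1.3853, -1.4017

Euler on (p,q): p_{n+1} = p_n + h·p', q_{n+1} = q_n + h·q'.
0.100000: (1.600000, -1.120000); f=(-1.120000, -1.616000) → (1.499200, -1.265440)
0.190000: (1.499200, -1.265440); f=(-1.265440, -1.514192) → (1.385310, -1.401717)
(p(0.28), q(0.28)) ≈ (1.3853, -1.4017)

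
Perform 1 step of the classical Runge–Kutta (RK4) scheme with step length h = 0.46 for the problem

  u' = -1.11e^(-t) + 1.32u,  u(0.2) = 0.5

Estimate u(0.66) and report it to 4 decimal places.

RK4: k1 = f(t_n, u_n); k2 = f(t_n + h/2, u_n + (h/2)·k1); k3 = f(t_n + h/2, u_n + (h/2)·k2); k4 = f(t_n + h, u_n + h·k3); u_{n+1} = u_n + (h/6)·(k1 + 2k2 + 2k3 + k4).
t=0.200000, u=0.500000:
  k1 = f(0.200000, 0.500000) = -0.248791
  k2 = f(0.430000, 0.442778) = -0.137598
  k3 = f(0.430000, 0.468352) = -0.103840
  k4 = f(0.660000, 0.452234) = 0.023243
  u ← 0.500000 + (0.46/6)·(k1 + 2k2 + 2k3 + k4) = 0.445688
u(0.66) ≈ 0.4457

0.4457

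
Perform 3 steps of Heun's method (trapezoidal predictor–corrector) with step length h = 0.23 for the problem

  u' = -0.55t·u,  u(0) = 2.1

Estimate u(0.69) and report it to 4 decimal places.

Heun: k1 = f(t_n, u_n); k2 = f(t_n + h, u_n + h·k1); u_{n+1} = u_n + (h/2)·(k1 + k2).
t=0.000000, u=2.100000:
  k1 = f(0.000000, 2.100000) = 0.000000
  k2 = f(0.230000, 2.100000) = -0.265650
  u ← 2.100000 + (0.23/2)·(0.000000 + (-0.265650)) = 2.069450
t=0.230000, u=2.069450:
  k1 = f(0.230000, 2.069450) = -0.261785
  k2 = f(0.460000, 2.009240) = -0.508338
  u ← 2.069450 + (0.23/2)·(-0.261785 + (-0.508338)) = 1.980886
t=0.460000, u=1.980886:
  k1 = f(0.460000, 1.980886) = -0.501164
  k2 = f(0.690000, 1.865618) = -0.708002
  u ← 1.980886 + (0.23/2)·(-0.501164 + (-0.708002)) = 1.841832
u(0.69) ≈ 1.8418

1.8418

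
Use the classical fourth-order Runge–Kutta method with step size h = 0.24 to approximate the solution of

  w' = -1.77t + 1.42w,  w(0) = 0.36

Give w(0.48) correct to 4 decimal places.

RK4: k1 = f(t_n, w_n); k2 = f(t_n + h/2, w_n + (h/2)·k1); k3 = f(t_n + h/2, w_n + (h/2)·k2); k4 = f(t_n + h, w_n + h·k3); w_{n+1} = w_n + (h/6)·(k1 + 2k2 + 2k3 + k4).
t=0.000000, w=0.360000:
  k1 = f(0.000000, 0.360000) = 0.511200
  k2 = f(0.120000, 0.421344) = 0.385908
  k3 = f(0.120000, 0.406309) = 0.364559
  k4 = f(0.240000, 0.447494) = 0.210642
  w ← 0.360000 + (0.24/6)·(k1 + 2k2 + 2k3 + k4) = 0.448911
t=0.240000, w=0.448911:
  k1 = f(0.240000, 0.448911) = 0.212654
  k2 = f(0.360000, 0.474429) = 0.036490
  k3 = f(0.360000, 0.453290) = 0.006472
  k4 = f(0.480000, 0.450464) = -0.209941
  w ← 0.448911 + (0.24/6)·(k1 + 2k2 + 2k3 + k4) = 0.452456
w(0.48) ≈ 0.4525

0.4525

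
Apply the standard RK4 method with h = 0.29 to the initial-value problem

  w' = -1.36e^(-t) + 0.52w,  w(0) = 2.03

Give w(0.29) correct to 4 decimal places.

RK4: k1 = f(t_n, w_n); k2 = f(t_n + h/2, w_n + (h/2)·k1); k3 = f(t_n + h/2, w_n + (h/2)·k2); k4 = f(t_n + h, w_n + h·k3); w_{n+1} = w_n + (h/6)·(k1 + 2k2 + 2k3 + k4).
t=0.000000, w=2.030000:
  k1 = f(0.000000, 2.030000) = -0.304400
  k2 = f(0.145000, 1.985862) = -0.143782
  k3 = f(0.145000, 2.009152) = -0.131671
  k4 = f(0.290000, 1.991815) = 0.018105
  w ← 2.030000 + (0.29/6)·(k1 + 2k2 + 2k3 + k4) = 1.989535
w(0.29) ≈ 1.9895

1.9895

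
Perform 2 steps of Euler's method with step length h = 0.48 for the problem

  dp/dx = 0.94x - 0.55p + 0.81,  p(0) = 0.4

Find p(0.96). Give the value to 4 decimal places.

1.1082

Euler: p_{n+1} = p_n + h·f(x_n, p_n).
x=0.000000, p=0.400000: f=0.590000 → p ← 0.400000 + 0.48·0.590000 = 0.683200
x=0.480000, p=0.683200: f=0.885440 → p ← 0.683200 + 0.48·0.885440 = 1.108211
p(0.96) ≈ 1.1082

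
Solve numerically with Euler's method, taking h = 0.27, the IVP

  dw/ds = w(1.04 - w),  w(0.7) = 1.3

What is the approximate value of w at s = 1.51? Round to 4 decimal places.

Euler: w_{n+1} = w_n + h·f(s_n, w_n).
s=0.700000, w=1.300000: f=-0.338000 → w ← 1.300000 + 0.27·(-0.338000) = 1.208740
s=0.970000, w=1.208740: f=-0.203963 → w ← 1.208740 + 0.27·(-0.203963) = 1.153670
s=1.240000, w=1.153670: f=-0.131138 → w ← 1.153670 + 0.27·(-0.131138) = 1.118263
w(1.51) ≈ 1.1183

1.1183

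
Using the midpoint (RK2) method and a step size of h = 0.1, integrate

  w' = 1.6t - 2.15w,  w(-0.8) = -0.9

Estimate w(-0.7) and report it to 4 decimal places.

-0.8335

Midpoint: k1 = f(t_n, w_n); k2 = f(t_n + h/2, w_n + (h/2)·k1); w_{n+1} = w_n + h·k2.
t=-0.800000, w=-0.900000:
  k1 = f(-0.800000, -0.900000) = 0.655000
  k2 = f(-0.750000, -0.867250) = 0.664587
  w ← -0.900000 + 0.1·0.664587 = -0.833541
w(-0.7) ≈ -0.8335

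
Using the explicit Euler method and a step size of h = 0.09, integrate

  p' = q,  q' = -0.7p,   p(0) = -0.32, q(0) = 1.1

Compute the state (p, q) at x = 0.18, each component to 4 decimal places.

-0.1202, 1.1341

Euler on (p,q): p_{n+1} = p_n + h·p', q_{n+1} = q_n + h·q'.
0.000000: (-0.320000, 1.100000); f=(1.100000, 0.224000) → (-0.221000, 1.120160)
0.090000: (-0.221000, 1.120160); f=(1.120160, 0.154700) → (-0.120186, 1.134083)
(p(0.18), q(0.18)) ≈ (-0.1202, 1.1341)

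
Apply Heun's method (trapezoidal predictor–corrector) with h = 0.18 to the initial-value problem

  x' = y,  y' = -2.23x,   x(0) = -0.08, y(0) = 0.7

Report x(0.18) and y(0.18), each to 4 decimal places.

Heun on (x,y): k1 = f(t_n, state_n); k2 = f(t_n + h, state_n + h·k1); state_{n+1} = state_n + (h/2)·(k1 + k2).
0.000000: (-0.080000, 0.700000)
  k1 = (0.700000, 0.178400)
  predictor → (0.046000, 0.732112)
  k2 = (0.732112, -0.102580)
  → (0.048890, 0.706824)
(x(0.18), y(0.18)) ≈ (0.0489, 0.7068)

0.0489, 0.7068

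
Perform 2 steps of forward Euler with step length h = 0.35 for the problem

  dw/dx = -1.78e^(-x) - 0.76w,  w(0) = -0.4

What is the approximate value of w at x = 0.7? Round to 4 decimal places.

Euler: w_{n+1} = w_n + h·f(x_n, w_n).
x=0.000000, w=-0.400000: f=-1.476000 → w ← -0.400000 + 0.35·(-1.476000) = -0.916600
x=0.350000, w=-0.916600: f=-0.557729 → w ← -0.916600 + 0.35·(-0.557729) = -1.111805
w(0.7) ≈ -1.1118

-1.1118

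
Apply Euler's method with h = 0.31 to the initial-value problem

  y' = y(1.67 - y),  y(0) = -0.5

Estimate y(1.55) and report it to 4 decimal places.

-26.6543

Euler: y_{n+1} = y_n + h·f(t_n, y_n).
t=0.000000, y=-0.500000: f=-1.085000 → y ← -0.500000 + 0.31·(-1.085000) = -0.836350
t=0.310000, y=-0.836350: f=-2.096186 → y ← -0.836350 + 0.31·(-2.096186) = -1.486168
t=0.620000, y=-1.486168: f=-4.690594 → y ← -1.486168 + 0.31·(-4.690594) = -2.940252
t=0.930000, y=-2.940252: f=-13.555301 → y ← -2.940252 + 0.31·(-13.555301) = -7.142395
t=1.240000, y=-7.142395: f=-62.941606 → y ← -7.142395 + 0.31·(-62.941606) = -26.654293
y(1.55) ≈ -26.6543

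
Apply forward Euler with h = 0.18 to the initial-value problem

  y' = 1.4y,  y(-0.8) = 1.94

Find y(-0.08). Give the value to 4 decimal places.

Euler: y_{n+1} = y_n + h·f(x_n, y_n).
x=-0.800000, y=1.940000: f=2.716000 → y ← 1.940000 + 0.18·2.716000 = 2.428880
x=-0.620000, y=2.428880: f=3.400432 → y ← 2.428880 + 0.18·3.400432 = 3.040958
x=-0.440000, y=3.040958: f=4.257341 → y ← 3.040958 + 0.18·4.257341 = 3.807279
x=-0.260000, y=3.807279: f=5.330191 → y ← 3.807279 + 0.18·5.330191 = 4.766713
y(-0.08) ≈ 4.7667

4.7667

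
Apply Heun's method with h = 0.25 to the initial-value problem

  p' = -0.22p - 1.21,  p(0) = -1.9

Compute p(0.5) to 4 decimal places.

-2.2748

Heun: k1 = f(s_n, p_n); k2 = f(s_n + h, p_n + h·k1); p_{n+1} = p_n + (h/2)·(k1 + k2).
s=0.000000, p=-1.900000:
  k1 = f(0.000000, -1.900000) = -0.792000
  k2 = f(0.250000, -2.098000) = -0.748440
  p ← -1.900000 + (0.25/2)·(-0.792000 + (-0.748440)) = -2.092555
s=0.250000, p=-2.092555:
  k1 = f(0.250000, -2.092555) = -0.749638
  k2 = f(0.500000, -2.279964) = -0.708408
  p ← -2.092555 + (0.25/2)·(-0.749638 + (-0.708408)) = -2.274811
p(0.5) ≈ -2.2748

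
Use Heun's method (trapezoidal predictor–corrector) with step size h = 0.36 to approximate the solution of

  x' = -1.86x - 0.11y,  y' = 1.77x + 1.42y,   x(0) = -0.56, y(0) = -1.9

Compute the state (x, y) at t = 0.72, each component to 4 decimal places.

Heun on (x,y): k1 = f(t_n, state_n); k2 = f(t_n + h, state_n + h·k1); state_{n+1} = state_n + (h/2)·(k1 + k2).
0.000000: (-0.560000, -1.900000)
  k1 = (1.250600, -3.689200)
  predictor → (-0.109784, -3.228112)
  k2 = (0.559291, -4.778237)
  → (-0.234220, -3.424139)
0.360000: (-0.234220, -3.424139)
  k1 = (0.812304, -5.276846)
  predictor → (0.058210, -5.323803)
  k2 = (0.477348, -7.456769)
  → (-0.002082, -5.716189)
(x(0.72), y(0.72)) ≈ (-0.0021, -5.7162)

-0.0021, -5.7162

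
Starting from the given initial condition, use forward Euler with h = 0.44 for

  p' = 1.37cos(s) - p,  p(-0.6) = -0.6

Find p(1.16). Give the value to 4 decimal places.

0.9926

Euler: p_{n+1} = p_n + h·f(s_n, p_n).
s=-0.600000, p=-0.600000: f=1.730710 → p ← -0.600000 + 0.44·1.730710 = 0.161512
s=-0.160000, p=0.161512: f=1.190989 → p ← 0.161512 + 0.44·1.190989 = 0.685547
s=0.280000, p=0.685547: f=0.631098 → p ← 0.685547 + 0.44·0.631098 = 0.963231
s=0.720000, p=0.963231: f=0.066743 → p ← 0.963231 + 0.44·0.066743 = 0.992598
p(1.16) ≈ 0.9926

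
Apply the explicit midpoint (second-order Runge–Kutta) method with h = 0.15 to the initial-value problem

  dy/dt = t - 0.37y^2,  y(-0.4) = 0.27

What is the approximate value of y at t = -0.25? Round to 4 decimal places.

Midpoint: k1 = f(t_n, y_n); k2 = f(t_n + h/2, y_n + (h/2)·k1); y_{n+1} = y_n + h·k2.
t=-0.400000, y=0.270000:
  k1 = f(-0.400000, 0.270000) = -0.426973
  k2 = f(-0.325000, 0.237977) = -0.345954
  y ← 0.270000 + 0.15·(-0.345954) = 0.218107
y(-0.25) ≈ 0.2181

0.2181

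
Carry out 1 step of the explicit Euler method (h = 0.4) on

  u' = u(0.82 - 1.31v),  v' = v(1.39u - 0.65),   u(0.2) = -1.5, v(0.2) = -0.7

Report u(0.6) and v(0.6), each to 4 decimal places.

-2.5422, 0.0658

Euler on (u,v): u_{n+1} = u_n + h·u', v_{n+1} = v_n + h·v'.
0.200000: (-1.500000, -0.700000); f=(-2.605500, 1.914500) → (-2.542200, 0.065800)
(u(0.6), v(0.6)) ≈ (-2.5422, 0.0658)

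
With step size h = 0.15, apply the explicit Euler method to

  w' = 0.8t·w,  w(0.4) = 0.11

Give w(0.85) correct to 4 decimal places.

0.1332

Euler: w_{n+1} = w_n + h·f(t_n, w_n).
t=0.400000, w=0.110000: f=0.035200 → w ← 0.110000 + 0.15·0.035200 = 0.115280
t=0.550000, w=0.115280: f=0.050723 → w ← 0.115280 + 0.15·0.050723 = 0.122888
t=0.700000, w=0.122888: f=0.068818 → w ← 0.122888 + 0.15·0.068818 = 0.133211
w(0.85) ≈ 0.1332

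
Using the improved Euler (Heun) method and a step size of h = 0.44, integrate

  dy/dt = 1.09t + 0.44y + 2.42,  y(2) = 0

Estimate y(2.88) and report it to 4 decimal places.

Heun: k1 = f(t_n, y_n); k2 = f(t_n + h, y_n + h·k1); y_{n+1} = y_n + (h/2)·(k1 + k2).
t=2.000000, y=0.000000:
  k1 = f(2.000000, 0.000000) = 4.600000
  k2 = f(2.440000, 2.024000) = 5.970160
  y ← 0.000000 + (0.44/2)·(4.600000 + 5.970160) = 2.325435
t=2.440000, y=2.325435:
  k1 = f(2.440000, 2.325435) = 6.102791
  k2 = f(2.880000, 5.010663) = 7.763892
  y ← 2.325435 + (0.44/2)·(6.102791 + 7.763892) = 5.376106
y(2.88) ≈ 5.3761

5.3761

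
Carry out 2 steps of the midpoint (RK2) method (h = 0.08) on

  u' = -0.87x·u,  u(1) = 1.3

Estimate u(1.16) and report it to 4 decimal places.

Midpoint: k1 = f(x_n, u_n); k2 = f(x_n + h/2, u_n + (h/2)·k1); u_{n+1} = u_n + h·k2.
x=1.000000, u=1.300000:
  k1 = f(1.000000, 1.300000) = -1.131000
  k2 = f(1.040000, 1.254760) = -1.135307
  u ← 1.300000 + 0.08·(-1.135307) = 1.209175
x=1.080000, u=1.209175:
  k1 = f(1.080000, 1.209175) = -1.136141
  k2 = f(1.120000, 1.163730) = -1.133938
  u ← 1.209175 + 0.08·(-1.133938) = 1.118460
u(1.16) ≈ 1.1185

1.1185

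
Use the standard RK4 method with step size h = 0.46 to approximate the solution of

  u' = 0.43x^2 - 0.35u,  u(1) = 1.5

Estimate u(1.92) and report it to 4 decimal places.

1.8563

RK4: k1 = f(x_n, u_n); k2 = f(x_n + h/2, u_n + (h/2)·k1); k3 = f(x_n + h/2, u_n + (h/2)·k2); k4 = f(x_n + h, u_n + h·k3); u_{n+1} = u_n + (h/6)·(k1 + 2k2 + 2k3 + k4).
x=1.000000, u=1.500000:
  k1 = f(1.000000, 1.500000) = -0.095000
  k2 = f(1.230000, 1.478150) = 0.133194
  k3 = f(1.230000, 1.530635) = 0.114825
  k4 = f(1.460000, 1.552819) = 0.373101
  u ← 1.500000 + (0.46/6)·(k1 + 2k2 + 2k3 + k4) = 1.559351
x=1.460000, u=1.559351:
  k1 = f(1.460000, 1.559351) = 0.370815
  k2 = f(1.690000, 1.644638) = 0.652500
  k3 = f(1.690000, 1.709426) = 0.629824
  k4 = f(1.920000, 1.849070) = 0.937978
  u ← 1.559351 + (0.46/6)·(k1 + 2k2 + 2k3 + k4) = 1.856314
u(1.92) ≈ 1.8563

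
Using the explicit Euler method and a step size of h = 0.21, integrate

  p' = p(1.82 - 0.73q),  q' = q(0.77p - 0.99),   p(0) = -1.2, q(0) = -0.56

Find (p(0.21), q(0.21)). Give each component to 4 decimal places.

Euler on (p,q): p_{n+1} = p_n + h·p', q_{n+1} = q_n + h·q'.
0.000000: (-1.200000, -0.560000); f=(-2.674560, 1.071840) → (-1.761658, -0.334914)
(p(0.21), q(0.21)) ≈ (-1.7617, -0.3349)

-1.7617, -0.3349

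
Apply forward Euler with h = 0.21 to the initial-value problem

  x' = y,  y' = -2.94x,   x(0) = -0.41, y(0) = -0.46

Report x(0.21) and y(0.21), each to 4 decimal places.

-0.5066, -0.2069

Euler on (x,y): x_{n+1} = x_n + h·x', y_{n+1} = y_n + h·y'.
0.000000: (-0.410000, -0.460000); f=(-0.460000, 1.205400) → (-0.506600, -0.206866)
(x(0.21), y(0.21)) ≈ (-0.5066, -0.2069)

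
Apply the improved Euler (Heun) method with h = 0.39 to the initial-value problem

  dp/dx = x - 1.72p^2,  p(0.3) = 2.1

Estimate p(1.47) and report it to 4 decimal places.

0.8260

Heun: k1 = f(x_n, p_n); k2 = f(x_n + h, p_n + h·k1); p_{n+1} = p_n + (h/2)·(k1 + k2).
x=0.300000, p=2.100000:
  k1 = f(0.300000, 2.100000) = -7.285200
  k2 = f(0.690000, -0.741228) = -0.255001
  p ← 2.100000 + (0.39/2)·(-7.285200 + (-0.255001)) = 0.629661
x=0.690000, p=0.629661:
  k1 = f(0.690000, 0.629661) = 0.008067
  k2 = f(1.080000, 0.632807) = 0.391235
  p ← 0.629661 + (0.39/2)·(0.008067 + 0.391235) = 0.707525
x=1.080000, p=0.707525:
  k1 = f(1.080000, 0.707525) = 0.218983
  k2 = f(1.470000, 0.792928) = 0.388576
  p ← 0.707525 + (0.39/2)·(0.218983 + 0.388576) = 0.825999
p(1.47) ≈ 0.8260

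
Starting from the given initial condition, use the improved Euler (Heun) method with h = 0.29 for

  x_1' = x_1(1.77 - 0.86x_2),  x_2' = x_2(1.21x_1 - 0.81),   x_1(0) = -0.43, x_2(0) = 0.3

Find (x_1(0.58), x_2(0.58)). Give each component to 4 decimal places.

-1.0619, 0.1227

Heun on (x_1,x_2): k1 = f(t_n, state_n); k2 = f(t_n + h, state_n + h·k1); state_{n+1} = state_n + (h/2)·(k1 + k2).
0.000000: (-0.430000, 0.300000)
  k1 = (-0.650160, -0.399090)
  predictor → (-0.618546, 0.184264)
  k2 = (-0.996808, -0.287164)
  → (-0.668810, 0.200493)
0.290000: (-0.668810, 0.200493)
  k1 = (-1.068475, -0.324651)
  predictor → (-0.978668, 0.106344)
  k2 = (-1.642737, -0.212071)
  → (-1.061936, 0.122668)
(x_1(0.58), x_2(0.58)) ≈ (-1.0619, 0.1227)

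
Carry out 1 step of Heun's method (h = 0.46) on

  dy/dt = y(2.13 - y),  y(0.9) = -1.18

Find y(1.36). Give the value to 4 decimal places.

Heun: k1 = f(t_n, y_n); k2 = f(t_n + h, y_n + h·k1); y_{n+1} = y_n + (h/2)·(k1 + k2).
t=0.900000, y=-1.180000:
  k1 = f(0.900000, -1.180000) = -3.905800
  k2 = f(1.360000, -2.976668) = -15.200855
  y ← -1.180000 + (0.46/2)·(-3.905800 + (-15.200855)) = -5.574531
y(1.36) ≈ -5.5745

-5.5745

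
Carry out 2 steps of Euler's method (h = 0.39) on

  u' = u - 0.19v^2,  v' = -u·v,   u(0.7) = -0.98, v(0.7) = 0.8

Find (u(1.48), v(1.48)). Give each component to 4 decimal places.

Euler on (u,v): u_{n+1} = u_n + h·u', v_{n+1} = v_n + h·v'.
0.700000: (-0.980000, 0.800000); f=(-1.101600, 0.784000) → (-1.409624, 1.105760)
1.090000: (-1.409624, 1.105760); f=(-1.641938, 1.558706) → (-2.049980, 1.713655)
(u(1.48), v(1.48)) ≈ (-2.0500, 1.7137)

-2.0500, 1.7137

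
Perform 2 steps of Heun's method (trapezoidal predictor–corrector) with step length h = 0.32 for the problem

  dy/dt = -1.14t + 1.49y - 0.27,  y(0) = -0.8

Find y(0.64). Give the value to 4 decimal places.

-2.5966

Heun: k1 = f(t_n, y_n); k2 = f(t_n + h, y_n + h·k1); y_{n+1} = y_n + (h/2)·(k1 + k2).
t=0.000000, y=-0.800000:
  k1 = f(0.000000, -0.800000) = -1.462000
  k2 = f(0.320000, -1.267840) = -2.523882
  y ← -0.800000 + (0.32/2)·(-1.462000 + (-2.523882)) = -1.437741
t=0.320000, y=-1.437741:
  k1 = f(0.320000, -1.437741) = -2.777034
  k2 = f(0.640000, -2.326392) = -4.465924
  y ← -1.437741 + (0.32/2)·(-2.777034 + (-4.465924)) = -2.596614
y(0.64) ≈ -2.5966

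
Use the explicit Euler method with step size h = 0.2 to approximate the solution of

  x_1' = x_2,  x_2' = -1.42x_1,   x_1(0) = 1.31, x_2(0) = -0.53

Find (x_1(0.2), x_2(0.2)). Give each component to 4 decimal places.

1.2040, -0.9020

Euler on (x_1,x_2): x_1_{n+1} = x_1_n + h·x_1', x_2_{n+1} = x_2_n + h·x_2'.
0.000000: (1.310000, -0.530000); f=(-0.530000, -1.860200) → (1.204000, -0.902040)
(x_1(0.2), x_2(0.2)) ≈ (1.2040, -0.9020)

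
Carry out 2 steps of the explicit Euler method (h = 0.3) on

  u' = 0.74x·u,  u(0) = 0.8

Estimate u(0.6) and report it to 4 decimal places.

Euler: u_{n+1} = u_n + h·f(x_n, u_n).
x=0.000000, u=0.800000: f=0.000000 → u ← 0.800000 + 0.3·0.000000 = 0.800000
x=0.300000, u=0.800000: f=0.177600 → u ← 0.800000 + 0.3·0.177600 = 0.853280
u(0.6) ≈ 0.8533

0.8533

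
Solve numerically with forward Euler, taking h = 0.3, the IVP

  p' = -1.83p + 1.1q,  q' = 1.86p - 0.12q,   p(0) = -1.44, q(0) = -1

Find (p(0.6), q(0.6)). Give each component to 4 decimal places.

Euler on (p,q): p_{n+1} = p_n + h·p', q_{n+1} = q_n + h·q'.
0.000000: (-1.440000, -1.000000); f=(1.535200, -2.558400) → (-0.979440, -1.767520)
0.300000: (-0.979440, -1.767520); f=(-0.151897, -1.609656) → (-1.025009, -2.250417)
(p(0.6), q(0.6)) ≈ (-1.0250, -2.2504)

-1.0250, -2.2504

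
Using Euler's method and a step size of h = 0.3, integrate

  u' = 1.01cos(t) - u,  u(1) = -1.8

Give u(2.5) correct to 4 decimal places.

Euler: u_{n+1} = u_n + h·f(t_n, u_n).
t=1.000000, u=-1.800000: f=2.345705 → u ← -1.800000 + 0.3·2.345705 = -1.096288
t=1.300000, u=-1.096288: f=1.366462 → u ← -1.096288 + 0.3·1.366462 = -0.686350
t=1.600000, u=-0.686350: f=0.656858 → u ← -0.686350 + 0.3·0.656858 = -0.489292
t=1.900000, u=-0.489292: f=0.162770 → u ← -0.489292 + 0.3·0.162770 = -0.440461
t=2.200000, u=-0.440461: f=-0.153925 → u ← -0.440461 + 0.3·(-0.153925) = -0.486639
u(2.5) ≈ -0.4866

-0.4866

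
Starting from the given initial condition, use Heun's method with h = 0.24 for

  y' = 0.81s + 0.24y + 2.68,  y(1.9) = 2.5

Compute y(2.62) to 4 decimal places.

6.5064

Heun: k1 = f(s_n, y_n); k2 = f(s_n + h, y_n + h·k1); y_{n+1} = y_n + (h/2)·(k1 + k2).
s=1.900000, y=2.500000:
  k1 = f(1.900000, 2.500000) = 4.819000
  k2 = f(2.140000, 3.656560) = 5.290974
  y ← 2.500000 + (0.24/2)·(4.819000 + 5.290974) = 3.713197
s=2.140000, y=3.713197:
  k1 = f(2.140000, 3.713197) = 5.304567
  k2 = f(2.380000, 4.986293) = 5.804510
  y ← 3.713197 + (0.24/2)·(5.304567 + 5.804510) = 5.046286
s=2.380000, y=5.046286:
  k1 = f(2.380000, 5.046286) = 5.818909
  k2 = f(2.620000, 6.442824) = 6.348478
  y ← 5.046286 + (0.24/2)·(5.818909 + 6.348478) = 6.506373
y(2.62) ≈ 6.5064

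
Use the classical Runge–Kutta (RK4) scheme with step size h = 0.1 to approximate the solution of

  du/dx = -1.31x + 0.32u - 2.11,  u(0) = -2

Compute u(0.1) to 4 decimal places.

RK4: k1 = f(x_n, u_n); k2 = f(x_n + h/2, u_n + (h/2)·k1); k3 = f(x_n + h/2, u_n + (h/2)·k2); k4 = f(x_n + h, u_n + h·k3); u_{n+1} = u_n + (h/6)·(k1 + 2k2 + 2k3 + k4).
x=0.000000, u=-2.000000:
  k1 = f(0.000000, -2.000000) = -2.750000
  k2 = f(0.050000, -2.137500) = -2.859500
  k3 = f(0.050000, -2.142975) = -2.861252
  k4 = f(0.100000, -2.286125) = -2.972560
  u ← -2.000000 + (0.1/6)·(k1 + 2k2 + 2k3 + k4) = -2.286068
u(0.1) ≈ -2.2861

-2.2861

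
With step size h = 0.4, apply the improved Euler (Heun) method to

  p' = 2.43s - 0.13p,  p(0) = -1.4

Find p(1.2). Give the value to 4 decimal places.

0.4732

Heun: k1 = f(s_n, p_n); k2 = f(s_n + h, p_n + h·k1); p_{n+1} = p_n + (h/2)·(k1 + k2).
s=0.000000, p=-1.400000:
  k1 = f(0.000000, -1.400000) = 0.182000
  k2 = f(0.400000, -1.327200) = 1.144536
  p ← -1.400000 + (0.4/2)·(0.182000 + 1.144536) = -1.134693
s=0.400000, p=-1.134693:
  k1 = f(0.400000, -1.134693) = 1.119510
  k2 = f(0.800000, -0.686889) = 2.033296
  p ← -1.134693 + (0.4/2)·(1.119510 + 2.033296) = -0.504132
s=0.800000, p=-0.504132:
  k1 = f(0.800000, -0.504132) = 2.009537
  k2 = f(1.200000, 0.299683) = 2.877041
  p ← -0.504132 + (0.4/2)·(2.009537 + 2.877041) = 0.473184
p(1.2) ≈ 0.4732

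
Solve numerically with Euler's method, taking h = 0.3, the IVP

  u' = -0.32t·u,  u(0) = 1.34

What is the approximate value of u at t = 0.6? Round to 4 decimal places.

Euler: u_{n+1} = u_n + h·f(t_n, u_n).
t=0.000000, u=1.340000: f=0.000000 → u ← 1.340000 + 0.3·0.000000 = 1.340000
t=0.300000, u=1.340000: f=-0.128640 → u ← 1.340000 + 0.3·(-0.128640) = 1.301408
u(0.6) ≈ 1.3014

1.3014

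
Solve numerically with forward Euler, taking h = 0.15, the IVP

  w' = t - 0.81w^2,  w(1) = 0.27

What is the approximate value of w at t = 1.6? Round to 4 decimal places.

Euler: w_{n+1} = w_n + h·f(t_n, w_n).
t=1.000000, w=0.270000: f=0.940951 → w ← 0.270000 + 0.15·0.940951 = 0.411143
t=1.150000, w=0.411143: f=1.013079 → w ← 0.411143 + 0.15·1.013079 = 0.563104
t=1.300000, w=0.563104: f=1.043160 → w ← 0.563104 + 0.15·1.043160 = 0.719578
t=1.450000, w=0.719578: f=1.030588 → w ← 0.719578 + 0.15·1.030588 = 0.874167
w(1.6) ≈ 0.8742

0.8742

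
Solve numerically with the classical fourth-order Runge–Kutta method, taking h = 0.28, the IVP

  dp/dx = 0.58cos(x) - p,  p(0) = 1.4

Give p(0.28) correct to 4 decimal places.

RK4: k1 = f(x_n, p_n); k2 = f(x_n + h/2, p_n + (h/2)·k1); k3 = f(x_n + h/2, p_n + (h/2)·k2); k4 = f(x_n + h, p_n + h·k3); p_{n+1} = p_n + (h/6)·(k1 + 2k2 + 2k3 + k4).
x=0.000000, p=1.400000:
  k1 = f(0.000000, 1.400000) = -0.820000
  k2 = f(0.140000, 1.285200) = -0.710875
  k3 = f(0.140000, 1.300478) = -0.726152
  k4 = f(0.280000, 1.196677) = -0.639265
  p ← 1.400000 + (0.28/6)·(k1 + 2k2 + 2k3 + k4) = 1.197778
p(0.28) ≈ 1.1978

1.1978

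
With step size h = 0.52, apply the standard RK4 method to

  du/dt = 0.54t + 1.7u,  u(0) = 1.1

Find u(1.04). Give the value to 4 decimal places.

RK4: k1 = f(t_n, u_n); k2 = f(t_n + h/2, u_n + (h/2)·k1); k3 = f(t_n + h/2, u_n + (h/2)·k2); k4 = f(t_n + h, u_n + h·k3); u_{n+1} = u_n + (h/6)·(k1 + 2k2 + 2k3 + k4).
t=0.000000, u=1.100000:
  k1 = f(0.000000, 1.100000) = 1.870000
  k2 = f(0.260000, 1.586200) = 2.836940
  k3 = f(0.260000, 1.837604) = 3.264327
  k4 = f(0.520000, 2.797450) = 5.036465
  u ← 1.100000 + (0.52/6)·(k1 + 2k2 + 2k3 + k4) = 2.756113
t=0.520000, u=2.756113:
  k1 = f(0.520000, 2.756113) = 4.966193
  k2 = f(0.780000, 4.047323) = 7.301650
  k3 = f(0.780000, 4.654542) = 8.333922
  k4 = f(1.040000, 7.089753) = 12.614180
  u ← 2.756113 + (0.52/6)·(k1 + 2k2 + 2k3 + k4) = 6.989911
u(1.04) ≈ 6.9899

6.9899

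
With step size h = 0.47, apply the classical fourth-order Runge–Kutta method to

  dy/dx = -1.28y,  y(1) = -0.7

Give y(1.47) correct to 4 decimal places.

-0.3840

RK4: k1 = f(x_n, y_n); k2 = f(x_n + h/2, y_n + (h/2)·k1); k3 = f(x_n + h/2, y_n + (h/2)·k2); k4 = f(x_n + h, y_n + h·k3); y_{n+1} = y_n + (h/6)·(k1 + 2k2 + 2k3 + k4).
x=1.000000, y=-0.700000:
  k1 = f(1.000000, -0.700000) = 0.896000
  k2 = f(1.235000, -0.489440) = 0.626483
  k3 = f(1.235000, -0.552776) = 0.707554
  k4 = f(1.470000, -0.367450) = 0.470336
  y ← -0.700000 + (0.47/6)·(k1 + 2k2 + 2k3 + k4) = -0.383971
y(1.47) ≈ -0.3840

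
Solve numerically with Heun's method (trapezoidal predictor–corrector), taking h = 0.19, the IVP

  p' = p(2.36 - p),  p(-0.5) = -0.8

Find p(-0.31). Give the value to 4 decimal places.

Heun: k1 = f(x_n, p_n); k2 = f(x_n + h, p_n + h·k1); p_{n+1} = p_n + (h/2)·(k1 + k2).
x=-0.500000, p=-0.800000:
  k1 = f(-0.500000, -0.800000) = -2.528000
  k2 = f(-0.310000, -1.280320) = -4.660775
  p ← -0.800000 + (0.19/2)·(-2.528000 + (-4.660775)) = -1.482934
p(-0.31) ≈ -1.4829

-1.4829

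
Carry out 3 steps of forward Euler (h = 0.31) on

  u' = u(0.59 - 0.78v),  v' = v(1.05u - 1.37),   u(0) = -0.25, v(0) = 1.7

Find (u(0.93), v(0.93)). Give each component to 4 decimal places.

-0.2040, 0.2211

Euler on (u,v): u_{n+1} = u_n + h·u', v_{n+1} = v_n + h·v'.
0.000000: (-0.250000, 1.700000); f=(0.184000, -2.775250) → (-0.192960, 0.839672)
0.310000: (-0.192960, 0.839672); f=(0.012532, -1.320476) → (-0.189075, 0.430325)
0.620000: (-0.189075, 0.430325); f=(-0.048091, -0.674977) → (-0.203983, 0.221082)
(u(0.93), v(0.93)) ≈ (-0.2040, 0.2211)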